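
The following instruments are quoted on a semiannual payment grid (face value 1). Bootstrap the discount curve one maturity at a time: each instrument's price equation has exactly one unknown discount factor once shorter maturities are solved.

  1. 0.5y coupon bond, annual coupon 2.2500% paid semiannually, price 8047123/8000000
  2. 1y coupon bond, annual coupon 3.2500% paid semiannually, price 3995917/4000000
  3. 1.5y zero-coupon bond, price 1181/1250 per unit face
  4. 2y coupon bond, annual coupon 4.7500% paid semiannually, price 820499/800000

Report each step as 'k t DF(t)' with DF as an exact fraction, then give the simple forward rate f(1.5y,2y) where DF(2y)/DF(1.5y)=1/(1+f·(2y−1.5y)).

step 1 [0.5y] bond c/2=9/800: DF=(8047123/8000000 − 9/800·(0))/(1+9/800) = 9947/10000 ≈ 0.994700
step 2 [1y] bond c/2=13/800: DF=(3995917/4000000 − 13/800·(0.994700))/(1+13/800) = 9671/10000 ≈ 0.967100
step 3 [1.5y] zero: DF = P = 1181/1250 ≈ 0.944800
step 4 [2y] bond c/2=19/800: DF=(820499/800000 − 19/800·(0.994700+0.967100+0.944800))/(1+19/800) = 584/625 ≈ 0.934400

1 1/2 9947/10000
2 1 9671/10000
3 3/2 1181/1250
4 2 584/625
f(1.5y,2y) = ((1181/1250)/(584/625) − 1)/(1/2) = 13/584 ≈ 2.2260%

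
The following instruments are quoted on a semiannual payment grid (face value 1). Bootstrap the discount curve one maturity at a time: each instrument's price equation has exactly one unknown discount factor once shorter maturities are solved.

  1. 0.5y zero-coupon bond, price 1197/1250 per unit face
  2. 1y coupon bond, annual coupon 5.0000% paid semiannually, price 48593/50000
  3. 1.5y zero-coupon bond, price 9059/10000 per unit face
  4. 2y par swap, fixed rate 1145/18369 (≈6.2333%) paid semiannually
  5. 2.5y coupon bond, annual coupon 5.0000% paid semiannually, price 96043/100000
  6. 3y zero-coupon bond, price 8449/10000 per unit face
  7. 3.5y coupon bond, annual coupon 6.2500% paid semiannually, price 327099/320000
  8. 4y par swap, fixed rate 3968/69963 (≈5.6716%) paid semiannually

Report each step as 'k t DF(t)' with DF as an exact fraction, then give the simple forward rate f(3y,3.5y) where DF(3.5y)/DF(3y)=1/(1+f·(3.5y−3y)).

step 1 [0.5y] zero: DF = P = 1197/1250 ≈ 0.957600
step 2 [1y] bond c/2=1/40: DF=(48593/50000 − 1/40·(0.957600))/(1+1/40) = 578/625 ≈ 0.924800
step 3 [1.5y] zero: DF = P = 9059/10000 ≈ 0.905900
step 4 [2y] swap r/2=1145/36738: DF=(1 − 1145/36738·(0.957600+0.924800+0.905900))/(1+1145/36738) = 1771/2000 ≈ 0.885500
step 5 [2.5y] bond c/2=1/40: DF=(96043/100000 − 1/40·(0.957600+0.924800+0.905900+0.885500))/(1+1/40) = 4237/5000 ≈ 0.847400
step 6 [3y] zero: DF = P = 8449/10000 ≈ 0.844900
step 7 [3.5y] bond c/2=1/32: DF=(327099/320000 − 1/32·(0.957600+0.924800+0.905900+0.885500+0.847400+0.844900))/(1+1/32) = 4143/5000 ≈ 0.828600
step 8 [4y] swap r/2=1984/69963: DF=(1 − 1984/69963·(0.957600+0.924800+0.905900+0.885500+0.847400+0.844900+0.828600))/(1+1984/69963) = 501/625 ≈ 0.801600

1 1/2 1197/1250
2 1 578/625
3 3/2 9059/10000
4 2 1771/2000
5 5/2 4237/5000
6 3 8449/10000
7 7/2 4143/5000
8 4 501/625
f(3y,3.5y) = ((8449/10000)/(4143/5000) − 1)/(1/2) = 163/4143 ≈ 3.9343%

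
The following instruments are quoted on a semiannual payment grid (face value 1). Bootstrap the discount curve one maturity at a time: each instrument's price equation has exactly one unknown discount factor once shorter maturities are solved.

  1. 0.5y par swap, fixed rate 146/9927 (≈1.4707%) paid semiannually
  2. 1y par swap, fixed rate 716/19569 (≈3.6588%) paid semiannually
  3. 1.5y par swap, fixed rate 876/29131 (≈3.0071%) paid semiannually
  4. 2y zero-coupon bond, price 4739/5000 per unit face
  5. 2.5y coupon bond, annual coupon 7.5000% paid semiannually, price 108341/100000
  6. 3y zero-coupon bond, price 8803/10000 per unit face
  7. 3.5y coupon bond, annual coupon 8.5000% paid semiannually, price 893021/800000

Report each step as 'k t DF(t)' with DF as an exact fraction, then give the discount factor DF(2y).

step 1 [0.5y] swap r/2=73/9927: DF=(1 − 73/9927·(0))/(1+73/9927) = 9927/10000 ≈ 0.992700
step 2 [1y] swap r/2=358/19569: DF=(1 − 358/19569·(0.992700))/(1+358/19569) = 4821/5000 ≈ 0.964200
step 3 [1.5y] swap r/2=438/29131: DF=(1 − 438/29131·(0.992700+0.964200))/(1+438/29131) = 4781/5000 ≈ 0.956200
step 4 [2y] zero: DF = P = 4739/5000 ≈ 0.947800
step 5 [2.5y] bond c/2=3/80: DF=(108341/100000 − 3/80·(0.992700+0.964200+0.956200+0.947800))/(1+3/80) = 9047/10000 ≈ 0.904700
step 6 [3y] zero: DF = P = 8803/10000 ≈ 0.880300
step 7 [3.5y] bond c/2=17/400: DF=(893021/800000 − 17/400·(0.992700+0.964200+0.956200+0.947800+0.904700+0.880300))/(1+17/400) = 4203/5000 ≈ 0.840600

1 1/2 9927/10000
2 1 4821/5000
3 3/2 4781/5000
4 2 4739/5000
5 5/2 9047/10000
6 3 8803/10000
7 7/2 4203/5000
DF(2y) = 4739/5000 ≈ 0.947800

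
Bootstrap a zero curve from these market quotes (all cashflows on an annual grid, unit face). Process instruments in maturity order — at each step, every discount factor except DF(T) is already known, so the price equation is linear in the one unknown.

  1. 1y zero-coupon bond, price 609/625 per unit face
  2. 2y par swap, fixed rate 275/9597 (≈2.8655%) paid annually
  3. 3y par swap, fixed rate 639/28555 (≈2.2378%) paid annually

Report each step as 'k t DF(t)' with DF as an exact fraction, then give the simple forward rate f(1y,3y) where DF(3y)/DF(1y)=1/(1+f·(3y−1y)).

step 1 [1y] zero: DF = P = 609/625 ≈ 0.974400
step 2 [2y] swap r/1=275/9597: DF=(1 − 275/9597·(0.974400))/(1+275/9597) = 189/200 ≈ 0.945000
step 3 [3y] swap r/1=639/28555: DF=(1 − 639/28555·(0.974400+0.945000))/(1+639/28555) = 9361/10000 ≈ 0.936100

1 1 609/625
2 2 189/200
3 3 9361/10000
f(1y,3y) = ((609/625)/(9361/10000) − 1)/(2) = 383/18722 ≈ 2.0457%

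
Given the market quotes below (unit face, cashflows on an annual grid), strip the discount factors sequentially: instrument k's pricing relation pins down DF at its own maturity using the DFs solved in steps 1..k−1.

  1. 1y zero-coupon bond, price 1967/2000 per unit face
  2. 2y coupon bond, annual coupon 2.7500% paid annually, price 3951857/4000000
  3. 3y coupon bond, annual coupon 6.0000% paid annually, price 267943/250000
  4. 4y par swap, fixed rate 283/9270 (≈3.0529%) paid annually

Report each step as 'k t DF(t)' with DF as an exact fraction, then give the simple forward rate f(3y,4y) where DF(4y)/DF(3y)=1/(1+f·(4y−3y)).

step 1 [1y] zero: DF = P = 1967/2000 ≈ 0.983500
step 2 [2y] bond c/1=11/400: DF=(3951857/4000000 − 11/400·(0.983500))/(1+11/400) = 1169/1250 ≈ 0.935200
step 3 [3y] bond c/1=3/50: DF=(267943/250000 − 3/50·(0.983500+0.935200))/(1+3/50) = 361/400 ≈ 0.902500
step 4 [4y] swap r/1=283/9270: DF=(1 − 283/9270·(0.983500+0.935200+0.902500))/(1+283/9270) = 2217/2500 ≈ 0.886800

1 1 1967/2000
2 2 1169/1250
3 3 361/400
4 4 2217/2500
f(3y,4y) = ((361/400)/(2217/2500) − 1)/(1) = 157/8868 ≈ 1.7704%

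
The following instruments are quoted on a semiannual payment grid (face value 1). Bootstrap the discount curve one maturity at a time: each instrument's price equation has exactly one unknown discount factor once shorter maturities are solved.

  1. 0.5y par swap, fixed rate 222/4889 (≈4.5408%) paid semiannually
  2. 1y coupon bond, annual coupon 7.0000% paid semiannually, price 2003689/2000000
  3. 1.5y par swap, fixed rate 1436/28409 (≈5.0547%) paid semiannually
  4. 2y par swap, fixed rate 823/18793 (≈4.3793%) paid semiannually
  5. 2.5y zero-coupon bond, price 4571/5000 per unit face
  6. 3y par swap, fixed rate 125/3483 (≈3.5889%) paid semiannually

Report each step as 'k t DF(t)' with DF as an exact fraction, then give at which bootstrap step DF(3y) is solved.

step 1 [0.5y] swap r/2=111/4889: DF=(1 − 111/4889·(0))/(1+111/4889) = 4889/5000 ≈ 0.977800
step 2 [1y] bond c/2=7/200: DF=(2003689/2000000 − 7/200·(0.977800))/(1+7/200) = 9349/10000 ≈ 0.934900
step 3 [1.5y] swap r/2=718/28409: DF=(1 − 718/28409·(0.977800+0.934900))/(1+718/28409) = 4641/5000 ≈ 0.928200
step 4 [2y] swap r/2=823/37586: DF=(1 − 823/37586·(0.977800+0.934900+0.928200))/(1+823/37586) = 9177/10000 ≈ 0.917700
step 5 [2.5y] zero: DF = P = 4571/5000 ≈ 0.914200
step 6 [3y] swap r/2=125/6966: DF=(1 − 125/6966·(0.977800+0.934900+0.928200+0.917700+0.914200))/(1+125/6966) = 9/10 ≈ 0.900000

1 1/2 4889/5000
2 1 9349/10000
3 3/2 4641/5000
4 2 9177/10000
5 5/2 4571/5000
6 3 9/10
DF(3y) is solved at step 6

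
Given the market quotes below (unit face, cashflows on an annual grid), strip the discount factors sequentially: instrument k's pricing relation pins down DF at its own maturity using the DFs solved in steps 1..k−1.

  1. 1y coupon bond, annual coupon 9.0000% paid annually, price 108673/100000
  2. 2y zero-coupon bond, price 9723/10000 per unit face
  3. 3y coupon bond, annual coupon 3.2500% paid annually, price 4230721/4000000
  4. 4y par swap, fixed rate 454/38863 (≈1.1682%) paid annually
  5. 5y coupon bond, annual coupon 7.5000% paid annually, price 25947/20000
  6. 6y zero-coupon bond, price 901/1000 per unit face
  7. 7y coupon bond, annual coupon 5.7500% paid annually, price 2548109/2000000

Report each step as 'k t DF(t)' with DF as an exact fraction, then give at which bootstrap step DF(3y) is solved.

1 1 997/1000
2 2 9723/10000
3 3 1203/1250
4 4 4773/5000
5 5 9357/10000
6 6 901/1000
7 7 1117/1250
DF(3y) is solved at step 3

step 1 [1y] bond c/1=9/100: DF=(108673/100000 − 9/100·(0))/(1+9/100) = 997/1000 ≈ 0.997000
step 2 [2y] zero: DF = P = 9723/10000 ≈ 0.972300
step 3 [3y] bond c/1=13/400: DF=(4230721/4000000 − 13/400·(0.997000+0.972300))/(1+13/400) = 1203/1250 ≈ 0.962400
step 4 [4y] swap r/1=454/38863: DF=(1 − 454/38863·(0.997000+0.972300+0.962400))/(1+454/38863) = 4773/5000 ≈ 0.954600
step 5 [5y] bond c/1=3/40: DF=(25947/20000 − 3/40·(0.997000+0.972300+0.962400+0.954600))/(1+3/40) = 9357/10000 ≈ 0.935700
step 6 [6y] zero: DF = P = 901/1000 ≈ 0.901000
step 7 [7y] bond c/1=23/400: DF=(2548109/2000000 − 23/400·(0.997000+0.972300+0.962400+0.954600+0.935700+0.901000))/(1+23/400) = 1117/1250 ≈ 0.893600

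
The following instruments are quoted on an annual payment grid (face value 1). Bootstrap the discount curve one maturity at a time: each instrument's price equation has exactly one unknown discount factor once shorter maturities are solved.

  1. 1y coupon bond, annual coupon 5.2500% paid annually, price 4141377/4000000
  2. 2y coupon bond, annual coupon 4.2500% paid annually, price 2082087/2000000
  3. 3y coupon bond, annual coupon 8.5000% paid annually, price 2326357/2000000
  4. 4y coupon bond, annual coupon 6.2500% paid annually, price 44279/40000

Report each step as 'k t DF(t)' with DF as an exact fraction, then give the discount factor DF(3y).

step 1 [1y] bond c/1=21/400: DF=(4141377/4000000 − 21/400·(0))/(1+21/400) = 9837/10000 ≈ 0.983700
step 2 [2y] bond c/1=17/400: DF=(2082087/2000000 − 17/400·(0.983700))/(1+17/400) = 1917/2000 ≈ 0.958500
step 3 [3y] bond c/1=17/200: DF=(2326357/2000000 − 17/200·(0.983700+0.958500))/(1+17/200) = 9199/10000 ≈ 0.919900
step 4 [4y] bond c/1=1/16: DF=(44279/40000 − 1/16·(0.983700+0.958500+0.919900))/(1+1/16) = 1747/2000 ≈ 0.873500

1 1 9837/10000
2 2 1917/2000
3 3 9199/10000
4 4 1747/2000
DF(3y) = 9199/10000 ≈ 0.919900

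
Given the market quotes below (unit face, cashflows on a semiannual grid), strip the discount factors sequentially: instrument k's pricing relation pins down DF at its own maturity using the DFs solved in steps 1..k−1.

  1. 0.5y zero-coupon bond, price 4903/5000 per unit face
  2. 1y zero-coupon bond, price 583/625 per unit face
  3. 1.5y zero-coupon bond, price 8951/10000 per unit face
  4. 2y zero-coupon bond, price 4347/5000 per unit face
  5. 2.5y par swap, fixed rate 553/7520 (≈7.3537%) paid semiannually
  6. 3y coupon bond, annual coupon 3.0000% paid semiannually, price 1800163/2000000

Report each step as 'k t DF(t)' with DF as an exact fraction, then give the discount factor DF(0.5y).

step 1 [0.5y] zero: DF = P = 4903/5000 ≈ 0.980600
step 2 [1y] zero: DF = P = 583/625 ≈ 0.932800
step 3 [1.5y] zero: DF = P = 8951/10000 ≈ 0.895100
step 4 [2y] zero: DF = P = 4347/5000 ≈ 0.869400
step 5 [2.5y] swap r/2=553/15040: DF=(1 − 553/15040·(0.980600+0.932800+0.895100+0.869400))/(1+553/15040) = 8341/10000 ≈ 0.834100
step 6 [3y] bond c/2=3/200: DF=(1800163/2000000 − 3/200·(0.980600+0.932800+0.895100+0.869400+0.834100))/(1+3/200) = 8201/10000 ≈ 0.820100

1 1/2 4903/5000
2 1 583/625
3 3/2 8951/10000
4 2 4347/5000
5 5/2 8341/10000
6 3 8201/10000
DF(0.5y) = 4903/5000 ≈ 0.980600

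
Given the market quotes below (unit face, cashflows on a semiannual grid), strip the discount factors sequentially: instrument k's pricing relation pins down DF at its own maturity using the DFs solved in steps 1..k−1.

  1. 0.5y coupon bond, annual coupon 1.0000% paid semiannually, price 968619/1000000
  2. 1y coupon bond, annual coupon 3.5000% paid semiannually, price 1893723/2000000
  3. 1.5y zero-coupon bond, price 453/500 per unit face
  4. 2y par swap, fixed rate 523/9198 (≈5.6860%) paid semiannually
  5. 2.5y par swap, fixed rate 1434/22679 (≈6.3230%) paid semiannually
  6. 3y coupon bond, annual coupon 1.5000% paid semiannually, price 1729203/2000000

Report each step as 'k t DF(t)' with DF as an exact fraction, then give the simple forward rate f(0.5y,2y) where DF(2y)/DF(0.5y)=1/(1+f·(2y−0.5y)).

1 1/2 4819/5000
2 1 457/500
3 3/2 453/500
4 2 4477/5000
5 5/2 4283/5000
6 3 2061/2500
f(0.5y,2y) = ((4819/5000)/(4477/5000) − 1)/(3/2) = 228/4477 ≈ 5.0927%

step 1 [0.5y] bond c/2=1/200: DF=(968619/1000000 − 1/200·(0))/(1+1/200) = 4819/5000 ≈ 0.963800
step 2 [1y] bond c/2=7/400: DF=(1893723/2000000 − 7/400·(0.963800))/(1+7/400) = 457/500 ≈ 0.914000
step 3 [1.5y] zero: DF = P = 453/500 ≈ 0.906000
step 4 [2y] swap r/2=523/18396: DF=(1 − 523/18396·(0.963800+0.914000+0.906000))/(1+523/18396) = 4477/5000 ≈ 0.895400
step 5 [2.5y] swap r/2=717/22679: DF=(1 − 717/22679·(0.963800+0.914000+0.906000+0.895400))/(1+717/22679) = 4283/5000 ≈ 0.856600
step 6 [3y] bond c/2=3/400: DF=(1729203/2000000 − 3/400·(0.963800+0.914000+0.906000+0.895400+0.856600))/(1+3/400) = 2061/2500 ≈ 0.824400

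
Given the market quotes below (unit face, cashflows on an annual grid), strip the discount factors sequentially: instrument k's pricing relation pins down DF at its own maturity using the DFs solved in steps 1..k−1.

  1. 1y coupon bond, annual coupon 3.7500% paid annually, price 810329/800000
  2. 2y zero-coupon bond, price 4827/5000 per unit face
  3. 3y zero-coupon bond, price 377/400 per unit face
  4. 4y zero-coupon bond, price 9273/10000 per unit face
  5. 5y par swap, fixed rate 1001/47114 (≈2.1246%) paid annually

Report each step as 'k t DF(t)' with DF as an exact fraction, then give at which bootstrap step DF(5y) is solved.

step 1 [1y] bond c/1=3/80: DF=(810329/800000 − 3/80·(0))/(1+3/80) = 9763/10000 ≈ 0.976300
step 2 [2y] zero: DF = P = 4827/5000 ≈ 0.965400
step 3 [3y] zero: DF = P = 377/400 ≈ 0.942500
step 4 [4y] zero: DF = P = 9273/10000 ≈ 0.927300
step 5 [5y] swap r/1=1001/47114: DF=(1 − 1001/47114·(0.976300+0.965400+0.942500+0.927300))/(1+1001/47114) = 8999/10000 ≈ 0.899900

1 1 9763/10000
2 2 4827/5000
3 3 377/400
4 4 9273/10000
5 5 8999/10000
DF(5y) is solved at step 5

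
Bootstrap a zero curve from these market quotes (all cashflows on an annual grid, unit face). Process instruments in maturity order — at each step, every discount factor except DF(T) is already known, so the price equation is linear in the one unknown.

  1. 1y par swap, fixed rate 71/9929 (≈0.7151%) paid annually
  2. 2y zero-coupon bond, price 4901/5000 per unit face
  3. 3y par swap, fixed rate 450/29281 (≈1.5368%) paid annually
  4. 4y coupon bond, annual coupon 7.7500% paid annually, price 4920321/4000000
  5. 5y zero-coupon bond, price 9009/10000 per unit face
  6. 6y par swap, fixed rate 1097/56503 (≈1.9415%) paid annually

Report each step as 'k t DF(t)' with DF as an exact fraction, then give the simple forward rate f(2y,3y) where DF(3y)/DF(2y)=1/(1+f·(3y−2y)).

1 1 9929/10000
2 2 4901/5000
3 3 191/200
4 4 931/1000
5 5 9009/10000
6 6 8903/10000
f(2y,3y) = ((4901/5000)/(191/200) − 1)/(1) = 126/4775 ≈ 2.6387%

step 1 [1y] swap r/1=71/9929: DF=(1 − 71/9929·(0))/(1+71/9929) = 9929/10000 ≈ 0.992900
step 2 [2y] zero: DF = P = 4901/5000 ≈ 0.980200
step 3 [3y] swap r/1=450/29281: DF=(1 − 450/29281·(0.992900+0.980200))/(1+450/29281) = 191/200 ≈ 0.955000
step 4 [4y] bond c/1=31/400: DF=(4920321/4000000 − 31/400·(0.992900+0.980200+0.955000))/(1+31/400) = 931/1000 ≈ 0.931000
step 5 [5y] zero: DF = P = 9009/10000 ≈ 0.900900
step 6 [6y] swap r/1=1097/56503: DF=(1 − 1097/56503·(0.992900+0.980200+0.955000+0.931000+0.900900))/(1+1097/56503) = 8903/10000 ≈ 0.890300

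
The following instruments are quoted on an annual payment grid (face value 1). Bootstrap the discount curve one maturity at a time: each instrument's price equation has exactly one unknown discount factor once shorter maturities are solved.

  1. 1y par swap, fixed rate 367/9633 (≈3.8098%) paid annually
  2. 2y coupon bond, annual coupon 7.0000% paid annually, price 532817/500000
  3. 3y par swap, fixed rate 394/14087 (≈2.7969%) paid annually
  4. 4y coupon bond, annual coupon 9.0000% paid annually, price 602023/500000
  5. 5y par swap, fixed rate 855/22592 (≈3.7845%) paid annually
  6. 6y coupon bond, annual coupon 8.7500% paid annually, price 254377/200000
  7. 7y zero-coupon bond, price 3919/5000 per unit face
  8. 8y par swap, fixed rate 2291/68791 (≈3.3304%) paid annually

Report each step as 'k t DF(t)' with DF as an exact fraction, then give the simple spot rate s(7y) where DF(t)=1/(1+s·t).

1 1 9633/10000
2 2 9329/10000
3 3 2303/2500
4 4 109/125
5 5 829/1000
6 6 403/500
7 7 3919/5000
8 8 7709/10000
s(7y) = (1/(3919/5000) − 1)/(7) = 1081/27433 ≈ 3.9405%

step 1 [1y] swap r/1=367/9633: DF=(1 − 367/9633·(0))/(1+367/9633) = 9633/10000 ≈ 0.963300
step 2 [2y] bond c/1=7/100: DF=(532817/500000 − 7/100·(0.963300))/(1+7/100) = 9329/10000 ≈ 0.932900
step 3 [3y] swap r/1=394/14087: DF=(1 − 394/14087·(0.963300+0.932900))/(1+394/14087) = 2303/2500 ≈ 0.921200
step 4 [4y] bond c/1=9/100: DF=(602023/500000 − 9/100·(0.963300+0.932900+0.921200))/(1+9/100) = 109/125 ≈ 0.872000
step 5 [5y] swap r/1=855/22592: DF=(1 − 855/22592·(0.963300+0.932900+0.921200+0.872000))/(1+855/22592) = 829/1000 ≈ 0.829000
step 6 [6y] bond c/1=7/80: DF=(254377/200000 − 7/80·(0.963300+0.932900+0.921200+0.872000+0.829000))/(1+7/80) = 403/500 ≈ 0.806000
step 7 [7y] zero: DF = P = 3919/5000 ≈ 0.783800
step 8 [8y] swap r/1=2291/68791: DF=(1 − 2291/68791·(0.963300+0.932900+0.921200+0.872000+0.829000+0.806000+0.783800))/(1+2291/68791) = 7709/10000 ≈ 0.770900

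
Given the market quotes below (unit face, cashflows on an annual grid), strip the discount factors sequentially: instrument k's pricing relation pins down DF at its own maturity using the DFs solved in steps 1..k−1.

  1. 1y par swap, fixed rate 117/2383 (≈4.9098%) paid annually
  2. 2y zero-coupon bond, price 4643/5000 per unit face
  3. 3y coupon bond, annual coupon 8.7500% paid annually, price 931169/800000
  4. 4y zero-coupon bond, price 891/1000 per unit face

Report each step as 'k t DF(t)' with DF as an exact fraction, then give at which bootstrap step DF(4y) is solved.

step 1 [1y] swap r/1=117/2383: DF=(1 − 117/2383·(0))/(1+117/2383) = 2383/2500 ≈ 0.953200
step 2 [2y] zero: DF = P = 4643/5000 ≈ 0.928600
step 3 [3y] bond c/1=7/80: DF=(931169/800000 − 7/80·(0.953200+0.928600))/(1+7/80) = 9189/10000 ≈ 0.918900
step 4 [4y] zero: DF = P = 891/1000 ≈ 0.891000

1 1 2383/2500
2 2 4643/5000
3 3 9189/10000
4 4 891/1000
DF(4y) is solved at step 4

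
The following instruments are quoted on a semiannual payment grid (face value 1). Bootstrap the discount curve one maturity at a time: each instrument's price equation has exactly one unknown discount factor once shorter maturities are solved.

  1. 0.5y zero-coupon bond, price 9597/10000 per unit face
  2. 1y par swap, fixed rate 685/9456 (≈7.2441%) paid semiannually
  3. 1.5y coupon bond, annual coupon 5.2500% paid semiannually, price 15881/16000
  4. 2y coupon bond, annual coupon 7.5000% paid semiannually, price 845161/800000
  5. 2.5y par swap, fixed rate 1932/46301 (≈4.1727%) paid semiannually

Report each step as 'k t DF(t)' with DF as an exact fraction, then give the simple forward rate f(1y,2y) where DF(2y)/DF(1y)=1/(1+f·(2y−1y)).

step 1 [0.5y] zero: DF = P = 9597/10000 ≈ 0.959700
step 2 [1y] swap r/2=685/18912: DF=(1 − 685/18912·(0.959700))/(1+685/18912) = 1863/2000 ≈ 0.931500
step 3 [1.5y] bond c/2=21/800: DF=(15881/16000 − 21/800·(0.959700+0.931500))/(1+21/800) = 2297/2500 ≈ 0.918800
step 4 [2y] bond c/2=3/80: DF=(845161/800000 − 3/80·(0.959700+0.931500+0.918800))/(1+3/80) = 9167/10000 ≈ 0.916700
step 5 [2.5y] swap r/2=966/46301: DF=(1 − 966/46301·(0.959700+0.931500+0.918800+0.916700))/(1+966/46301) = 4517/5000 ≈ 0.903400

1 1/2 9597/10000
2 1 1863/2000
3 3/2 2297/2500
4 2 9167/10000
5 5/2 4517/5000
f(1y,2y) = ((1863/2000)/(9167/10000) − 1)/(1) = 148/9167 ≈ 1.6145%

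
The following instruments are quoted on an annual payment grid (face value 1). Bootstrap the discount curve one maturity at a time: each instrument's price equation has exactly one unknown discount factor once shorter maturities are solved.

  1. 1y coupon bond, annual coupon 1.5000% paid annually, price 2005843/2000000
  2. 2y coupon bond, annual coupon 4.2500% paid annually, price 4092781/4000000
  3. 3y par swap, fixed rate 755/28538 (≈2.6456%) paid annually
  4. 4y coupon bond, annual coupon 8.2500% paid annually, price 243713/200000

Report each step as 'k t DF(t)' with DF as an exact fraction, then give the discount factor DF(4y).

step 1 [1y] bond c/1=3/200: DF=(2005843/2000000 − 3/200·(0))/(1+3/200) = 9881/10000 ≈ 0.988100
step 2 [2y] bond c/1=17/400: DF=(4092781/4000000 − 17/400·(0.988100))/(1+17/400) = 2353/2500 ≈ 0.941200
step 3 [3y] swap r/1=755/28538: DF=(1 − 755/28538·(0.988100+0.941200))/(1+755/28538) = 1849/2000 ≈ 0.924500
step 4 [4y] bond c/1=33/400: DF=(243713/200000 − 33/400·(0.988100+0.941200+0.924500))/(1+33/400) = 4541/5000 ≈ 0.908200

1 1 9881/10000
2 2 2353/2500
3 3 1849/2000
4 4 4541/5000
DF(4y) = 4541/5000 ≈ 0.908200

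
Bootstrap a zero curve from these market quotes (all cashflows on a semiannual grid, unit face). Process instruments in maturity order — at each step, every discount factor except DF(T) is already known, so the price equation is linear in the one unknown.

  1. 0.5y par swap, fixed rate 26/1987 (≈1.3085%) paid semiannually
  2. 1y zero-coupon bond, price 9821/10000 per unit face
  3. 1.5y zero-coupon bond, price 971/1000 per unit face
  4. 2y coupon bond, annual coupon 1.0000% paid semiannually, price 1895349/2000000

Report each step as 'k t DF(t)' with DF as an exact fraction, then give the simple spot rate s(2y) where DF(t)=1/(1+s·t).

step 1 [0.5y] swap r/2=13/1987: DF=(1 − 13/1987·(0))/(1+13/1987) = 1987/2000 ≈ 0.993500
step 2 [1y] zero: DF = P = 9821/10000 ≈ 0.982100
step 3 [1.5y] zero: DF = P = 971/1000 ≈ 0.971000
step 4 [2y] bond c/2=1/200: DF=(1895349/2000000 − 1/200·(0.993500+0.982100+0.971000))/(1+1/200) = 9283/10000 ≈ 0.928300

1 1/2 1987/2000
2 1 9821/10000
3 3/2 971/1000
4 2 9283/10000
s(2y) = (1/(9283/10000) − 1)/(2) = 717/18566 ≈ 3.8619%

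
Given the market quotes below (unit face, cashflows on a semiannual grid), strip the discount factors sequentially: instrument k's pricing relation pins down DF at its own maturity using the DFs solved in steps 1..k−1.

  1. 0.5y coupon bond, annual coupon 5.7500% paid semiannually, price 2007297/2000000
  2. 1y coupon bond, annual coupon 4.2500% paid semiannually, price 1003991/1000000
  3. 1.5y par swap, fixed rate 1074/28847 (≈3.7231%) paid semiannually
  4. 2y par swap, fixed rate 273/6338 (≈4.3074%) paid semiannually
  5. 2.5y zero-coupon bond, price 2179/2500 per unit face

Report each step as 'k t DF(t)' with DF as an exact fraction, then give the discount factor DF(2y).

step 1 [0.5y] bond c/2=23/800: DF=(2007297/2000000 − 23/800·(0))/(1+23/800) = 2439/2500 ≈ 0.975600
step 2 [1y] bond c/2=17/800: DF=(1003991/1000000 − 17/800·(0.975600))/(1+17/800) = 2407/2500 ≈ 0.962800
step 3 [1.5y] swap r/2=537/28847: DF=(1 − 537/28847·(0.975600+0.962800))/(1+537/28847) = 9463/10000 ≈ 0.946300
step 4 [2y] swap r/2=273/12676: DF=(1 − 273/12676·(0.975600+0.962800+0.946300))/(1+273/12676) = 9181/10000 ≈ 0.918100
step 5 [2.5y] zero: DF = P = 2179/2500 ≈ 0.871600

1 1/2 2439/2500
2 1 2407/2500
3 3/2 9463/10000
4 2 9181/10000
5 5/2 2179/2500
DF(2y) = 9181/10000 ≈ 0.918100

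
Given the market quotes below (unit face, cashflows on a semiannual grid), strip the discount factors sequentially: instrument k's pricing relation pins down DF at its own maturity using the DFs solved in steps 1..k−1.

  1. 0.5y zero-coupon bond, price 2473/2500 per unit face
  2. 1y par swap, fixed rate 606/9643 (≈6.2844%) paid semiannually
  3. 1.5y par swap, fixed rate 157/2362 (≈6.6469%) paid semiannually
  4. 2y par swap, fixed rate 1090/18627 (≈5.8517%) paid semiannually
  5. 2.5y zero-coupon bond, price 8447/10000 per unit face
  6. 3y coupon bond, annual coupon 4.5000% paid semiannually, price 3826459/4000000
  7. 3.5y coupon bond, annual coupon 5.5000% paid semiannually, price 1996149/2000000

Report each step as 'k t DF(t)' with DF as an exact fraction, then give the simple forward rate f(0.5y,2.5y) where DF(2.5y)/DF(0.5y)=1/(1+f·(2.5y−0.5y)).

1 1/2 2473/2500
2 1 4697/5000
3 3/2 4529/5000
4 2 891/1000
5 5/2 8447/10000
6 3 167/200
7 7/2 8267/10000
f(0.5y,2.5y) = ((2473/2500)/(8447/10000) − 1)/(2) = 1445/16894 ≈ 8.5533%

step 1 [0.5y] zero: DF = P = 2473/2500 ≈ 0.989200
step 2 [1y] swap r/2=303/9643: DF=(1 − 303/9643·(0.989200))/(1+303/9643) = 4697/5000 ≈ 0.939400
step 3 [1.5y] swap r/2=157/4724: DF=(1 − 157/4724·(0.989200+0.939400))/(1+157/4724) = 4529/5000 ≈ 0.905800
step 4 [2y] swap r/2=545/18627: DF=(1 − 545/18627·(0.989200+0.939400+0.905800))/(1+545/18627) = 891/1000 ≈ 0.891000
step 5 [2.5y] zero: DF = P = 8447/10000 ≈ 0.844700
step 6 [3y] bond c/2=9/400: DF=(3826459/4000000 − 9/400·(0.989200+0.939400+0.905800+0.891000+0.844700))/(1+9/400) = 167/200 ≈ 0.835000
step 7 [3.5y] bond c/2=11/400: DF=(1996149/2000000 − 11/400·(0.989200+0.939400+0.905800+0.891000+0.844700+0.835000))/(1+11/400) = 8267/10000 ≈ 0.826700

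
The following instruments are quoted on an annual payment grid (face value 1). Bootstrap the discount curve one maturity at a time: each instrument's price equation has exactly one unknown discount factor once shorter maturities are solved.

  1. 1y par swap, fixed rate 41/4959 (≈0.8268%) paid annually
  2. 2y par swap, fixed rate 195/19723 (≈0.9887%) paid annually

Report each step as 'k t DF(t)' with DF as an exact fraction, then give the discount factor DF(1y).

step 1 [1y] swap r/1=41/4959: DF=(1 − 41/4959·(0))/(1+41/4959) = 4959/5000 ≈ 0.991800
step 2 [2y] swap r/1=195/19723: DF=(1 − 195/19723·(0.991800))/(1+195/19723) = 1961/2000 ≈ 0.980500

1 1 4959/5000
2 2 1961/2000
DF(1y) = 4959/5000 ≈ 0.991800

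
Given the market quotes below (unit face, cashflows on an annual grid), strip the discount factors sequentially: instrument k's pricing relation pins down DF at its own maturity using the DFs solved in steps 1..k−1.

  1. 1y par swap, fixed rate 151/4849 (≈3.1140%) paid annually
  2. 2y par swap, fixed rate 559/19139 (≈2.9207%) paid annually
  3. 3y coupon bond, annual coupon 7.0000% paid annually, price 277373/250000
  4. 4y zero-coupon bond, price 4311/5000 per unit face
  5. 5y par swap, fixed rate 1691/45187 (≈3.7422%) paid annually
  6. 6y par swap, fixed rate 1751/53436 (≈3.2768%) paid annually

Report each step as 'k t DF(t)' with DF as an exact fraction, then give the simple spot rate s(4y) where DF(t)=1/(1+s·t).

step 1 [1y] swap r/1=151/4849: DF=(1 − 151/4849·(0))/(1+151/4849) = 4849/5000 ≈ 0.969800
step 2 [2y] swap r/1=559/19139: DF=(1 − 559/19139·(0.969800))/(1+559/19139) = 9441/10000 ≈ 0.944100
step 3 [3y] bond c/1=7/100: DF=(277373/250000 − 7/100·(0.969800+0.944100))/(1+7/100) = 9117/10000 ≈ 0.911700
step 4 [4y] zero: DF = P = 4311/5000 ≈ 0.862200
step 5 [5y] swap r/1=1691/45187: DF=(1 − 1691/45187·(0.969800+0.944100+0.911700+0.862200))/(1+1691/45187) = 8309/10000 ≈ 0.830900
step 6 [6y] swap r/1=1751/53436: DF=(1 − 1751/53436·(0.969800+0.944100+0.911700+0.862200+0.830900))/(1+1751/53436) = 8249/10000 ≈ 0.824900

1 1 4849/5000
2 2 9441/10000
3 3 9117/10000
4 4 4311/5000
5 5 8309/10000
6 6 8249/10000
s(4y) = (1/(4311/5000) − 1)/(4) = 689/17244 ≈ 3.9956%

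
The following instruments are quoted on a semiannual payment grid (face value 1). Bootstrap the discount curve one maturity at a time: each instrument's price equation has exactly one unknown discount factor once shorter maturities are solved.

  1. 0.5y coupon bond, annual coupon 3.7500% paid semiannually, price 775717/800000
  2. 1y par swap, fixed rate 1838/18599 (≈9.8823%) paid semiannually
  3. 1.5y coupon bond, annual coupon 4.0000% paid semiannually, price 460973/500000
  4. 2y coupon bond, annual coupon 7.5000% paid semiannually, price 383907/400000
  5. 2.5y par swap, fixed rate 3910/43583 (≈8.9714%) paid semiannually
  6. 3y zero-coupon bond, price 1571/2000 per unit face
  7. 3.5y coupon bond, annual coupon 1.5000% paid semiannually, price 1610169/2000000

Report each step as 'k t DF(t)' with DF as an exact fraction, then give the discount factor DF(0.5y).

1 1/2 4759/5000
2 1 9081/10000
3 3/2 4337/5000
4 2 1653/2000
5 5/2 1609/2000
6 3 1571/2000
7 7/2 951/1250
DF(0.5y) = 4759/5000 ≈ 0.951800

step 1 [0.5y] bond c/2=3/160: DF=(775717/800000 − 3/160·(0))/(1+3/160) = 4759/5000 ≈ 0.951800
step 2 [1y] swap r/2=919/18599: DF=(1 − 919/18599·(0.951800))/(1+919/18599) = 9081/10000 ≈ 0.908100
step 3 [1.5y] bond c/2=1/50: DF=(460973/500000 − 1/50·(0.951800+0.908100))/(1+1/50) = 4337/5000 ≈ 0.867400
step 4 [2y] bond c/2=3/80: DF=(383907/400000 − 3/80·(0.951800+0.908100+0.867400))/(1+3/80) = 1653/2000 ≈ 0.826500
step 5 [2.5y] swap r/2=1955/43583: DF=(1 − 1955/43583·(0.951800+0.908100+0.867400+0.826500))/(1+1955/43583) = 1609/2000 ≈ 0.804500
step 6 [3y] zero: DF = P = 1571/2000 ≈ 0.785500
step 7 [3.5y] bond c/2=3/400: DF=(1610169/2000000 − 3/400·(0.951800+0.908100+0.867400+0.826500+0.804500+0.785500))/(1+3/400) = 951/1250 ≈ 0.760800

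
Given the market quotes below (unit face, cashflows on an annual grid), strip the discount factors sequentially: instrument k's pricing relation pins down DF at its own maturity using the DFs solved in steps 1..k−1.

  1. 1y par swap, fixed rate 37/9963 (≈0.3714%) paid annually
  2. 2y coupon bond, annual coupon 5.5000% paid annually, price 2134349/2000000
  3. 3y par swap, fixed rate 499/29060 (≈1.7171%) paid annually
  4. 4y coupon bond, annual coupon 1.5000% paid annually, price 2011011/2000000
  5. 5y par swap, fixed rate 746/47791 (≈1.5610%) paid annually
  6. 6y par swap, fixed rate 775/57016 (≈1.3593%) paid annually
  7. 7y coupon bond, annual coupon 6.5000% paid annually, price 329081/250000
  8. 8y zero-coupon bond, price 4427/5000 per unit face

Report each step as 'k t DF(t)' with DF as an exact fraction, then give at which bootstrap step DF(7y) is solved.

1 1 9963/10000
2 2 2399/2500
3 3 9501/10000
4 4 9477/10000
5 5 4627/5000
6 6 369/400
7 7 111/125
8 8 4427/5000
DF(7y) is solved at step 7

step 1 [1y] swap r/1=37/9963: DF=(1 − 37/9963·(0))/(1+37/9963) = 9963/10000 ≈ 0.996300
step 2 [2y] bond c/1=11/200: DF=(2134349/2000000 − 11/200·(0.996300))/(1+11/200) = 2399/2500 ≈ 0.959600
step 3 [3y] swap r/1=499/29060: DF=(1 − 499/29060·(0.996300+0.959600))/(1+499/29060) = 9501/10000 ≈ 0.950100
step 4 [4y] bond c/1=3/200: DF=(2011011/2000000 − 3/200·(0.996300+0.959600+0.950100))/(1+3/200) = 9477/10000 ≈ 0.947700
step 5 [5y] swap r/1=746/47791: DF=(1 − 746/47791·(0.996300+0.959600+0.950100+0.947700))/(1+746/47791) = 4627/5000 ≈ 0.925400
step 6 [6y] swap r/1=775/57016: DF=(1 − 775/57016·(0.996300+0.959600+0.950100+0.947700+0.925400))/(1+775/57016) = 369/400 ≈ 0.922500
step 7 [7y] bond c/1=13/200: DF=(329081/250000 − 13/200·(0.996300+0.959600+0.950100+0.947700+0.925400+0.922500))/(1+13/200) = 111/125 ≈ 0.888000
step 8 [8y] zero: DF = P = 4427/5000 ≈ 0.885400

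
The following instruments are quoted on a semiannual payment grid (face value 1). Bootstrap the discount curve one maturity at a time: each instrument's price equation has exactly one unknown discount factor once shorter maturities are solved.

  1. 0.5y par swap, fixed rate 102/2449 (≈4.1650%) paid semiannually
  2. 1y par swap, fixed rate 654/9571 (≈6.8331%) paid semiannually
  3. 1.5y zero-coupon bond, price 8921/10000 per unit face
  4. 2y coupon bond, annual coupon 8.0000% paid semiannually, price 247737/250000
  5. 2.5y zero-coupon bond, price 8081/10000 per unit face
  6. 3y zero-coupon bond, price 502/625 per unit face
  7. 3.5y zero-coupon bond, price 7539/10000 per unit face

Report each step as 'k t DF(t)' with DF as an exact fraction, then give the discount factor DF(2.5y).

step 1 [0.5y] swap r/2=51/2449: DF=(1 − 51/2449·(0))/(1+51/2449) = 2449/2500 ≈ 0.979600
step 2 [1y] swap r/2=327/9571: DF=(1 − 327/9571·(0.979600))/(1+327/9571) = 4673/5000 ≈ 0.934600
step 3 [1.5y] zero: DF = P = 8921/10000 ≈ 0.892100
step 4 [2y] bond c/2=1/25: DF=(247737/250000 − 1/25·(0.979600+0.934600+0.892100))/(1+1/25) = 8449/10000 ≈ 0.844900
step 5 [2.5y] zero: DF = P = 8081/10000 ≈ 0.808100
step 6 [3y] zero: DF = P = 502/625 ≈ 0.803200
step 7 [3.5y] zero: DF = P = 7539/10000 ≈ 0.753900

1 1/2 2449/2500
2 1 4673/5000
3 3/2 8921/10000
4 2 8449/10000
5 5/2 8081/10000
6 3 502/625
7 7/2 7539/10000
DF(2.5y) = 8081/10000 ≈ 0.808100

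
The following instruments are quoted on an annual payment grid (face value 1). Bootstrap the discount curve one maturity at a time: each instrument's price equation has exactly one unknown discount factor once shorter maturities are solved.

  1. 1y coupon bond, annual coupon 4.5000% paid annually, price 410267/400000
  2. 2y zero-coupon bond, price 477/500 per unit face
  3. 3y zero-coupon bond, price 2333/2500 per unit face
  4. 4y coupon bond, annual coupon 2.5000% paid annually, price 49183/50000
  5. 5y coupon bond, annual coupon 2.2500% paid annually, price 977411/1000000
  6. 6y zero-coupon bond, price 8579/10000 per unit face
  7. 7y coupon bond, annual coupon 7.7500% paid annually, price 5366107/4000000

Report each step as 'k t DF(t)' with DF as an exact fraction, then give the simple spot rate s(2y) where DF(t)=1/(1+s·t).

1 1 1963/2000
2 2 477/500
3 3 2333/2500
4 4 8897/10000
5 5 2183/2500
6 6 8579/10000
7 7 4251/5000
s(2y) = (1/(477/500) − 1)/(2) = 23/954 ≈ 2.4109%

step 1 [1y] bond c/1=9/200: DF=(410267/400000 − 9/200·(0))/(1+9/200) = 1963/2000 ≈ 0.981500
step 2 [2y] zero: DF = P = 477/500 ≈ 0.954000
step 3 [3y] zero: DF = P = 2333/2500 ≈ 0.933200
step 4 [4y] bond c/1=1/40: DF=(49183/50000 − 1/40·(0.981500+0.954000+0.933200))/(1+1/40) = 8897/10000 ≈ 0.889700
step 5 [5y] bond c/1=9/400: DF=(977411/1000000 − 9/400·(0.981500+0.954000+0.933200+0.889700))/(1+9/400) = 2183/2500 ≈ 0.873200
step 6 [6y] zero: DF = P = 8579/10000 ≈ 0.857900
step 7 [7y] bond c/1=31/400: DF=(5366107/4000000 − 31/400·(0.981500+0.954000+0.933200+0.889700+0.873200+0.857900))/(1+31/400) = 4251/5000 ≈ 0.850200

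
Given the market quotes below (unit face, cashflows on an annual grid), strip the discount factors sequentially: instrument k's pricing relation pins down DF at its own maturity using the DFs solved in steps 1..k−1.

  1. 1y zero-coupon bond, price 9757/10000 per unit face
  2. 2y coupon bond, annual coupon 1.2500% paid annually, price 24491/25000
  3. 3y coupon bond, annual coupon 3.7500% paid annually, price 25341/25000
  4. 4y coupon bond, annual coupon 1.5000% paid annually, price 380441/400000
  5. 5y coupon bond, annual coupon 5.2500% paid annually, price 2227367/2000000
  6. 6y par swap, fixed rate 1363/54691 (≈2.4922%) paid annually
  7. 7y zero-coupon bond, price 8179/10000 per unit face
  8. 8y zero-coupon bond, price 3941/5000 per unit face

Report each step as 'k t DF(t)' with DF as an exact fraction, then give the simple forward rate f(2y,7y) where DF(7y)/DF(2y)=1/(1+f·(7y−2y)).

step 1 [1y] zero: DF = P = 9757/10000 ≈ 0.975700
step 2 [2y] bond c/1=1/80: DF=(24491/25000 − 1/80·(0.975700))/(1+1/80) = 1911/2000 ≈ 0.955500
step 3 [3y] bond c/1=3/80: DF=(25341/25000 − 3/80·(0.975700+0.955500))/(1+3/80) = 567/625 ≈ 0.907200
step 4 [4y] bond c/1=3/200: DF=(380441/400000 − 3/200·(0.975700+0.955500+0.907200))/(1+3/200) = 8951/10000 ≈ 0.895100
step 5 [5y] bond c/1=21/400: DF=(2227367/2000000 − 21/400·(0.975700+0.955500+0.907200+0.895100))/(1+21/400) = 8719/10000 ≈ 0.871900
step 6 [6y] swap r/1=1363/54691: DF=(1 − 1363/54691·(0.975700+0.955500+0.907200+0.895100+0.871900))/(1+1363/54691) = 8637/10000 ≈ 0.863700
step 7 [7y] zero: DF = P = 8179/10000 ≈ 0.817900
step 8 [8y] zero: DF = P = 3941/5000 ≈ 0.788200

1 1 9757/10000
2 2 1911/2000
3 3 567/625
4 4 8951/10000
5 5 8719/10000
6 6 8637/10000
7 7 8179/10000
8 8 3941/5000
f(2y,7y) = ((1911/2000)/(8179/10000) − 1)/(5) = 1376/40895 ≈ 3.3647%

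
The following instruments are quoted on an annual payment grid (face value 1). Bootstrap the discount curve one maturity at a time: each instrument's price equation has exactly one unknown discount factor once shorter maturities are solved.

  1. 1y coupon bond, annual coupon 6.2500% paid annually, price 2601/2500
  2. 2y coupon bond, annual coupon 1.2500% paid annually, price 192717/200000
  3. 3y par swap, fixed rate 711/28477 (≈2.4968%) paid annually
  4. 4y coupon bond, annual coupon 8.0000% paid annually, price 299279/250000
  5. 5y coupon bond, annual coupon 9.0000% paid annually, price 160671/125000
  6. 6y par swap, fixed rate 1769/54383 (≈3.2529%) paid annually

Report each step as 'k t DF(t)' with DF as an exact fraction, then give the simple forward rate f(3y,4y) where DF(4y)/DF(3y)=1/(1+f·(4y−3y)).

step 1 [1y] bond c/1=1/16: DF=(2601/2500 − 1/16·(0))/(1+1/16) = 612/625 ≈ 0.979200
step 2 [2y] bond c/1=1/80: DF=(192717/200000 − 1/80·(0.979200))/(1+1/80) = 2349/2500 ≈ 0.939600
step 3 [3y] swap r/1=711/28477: DF=(1 − 711/28477·(0.979200+0.939600))/(1+711/28477) = 9289/10000 ≈ 0.928900
step 4 [4y] bond c/1=2/25: DF=(299279/250000 − 2/25·(0.979200+0.939600+0.928900))/(1+2/25) = 359/400 ≈ 0.897500
step 5 [5y] bond c/1=9/100: DF=(160671/125000 − 9/100·(0.979200+0.939600+0.928900+0.897500))/(1+9/100) = 87/100 ≈ 0.870000
step 6 [6y] swap r/1=1769/54383: DF=(1 − 1769/54383·(0.979200+0.939600+0.928900+0.897500+0.870000))/(1+1769/54383) = 8231/10000 ≈ 0.823100

1 1 612/625
2 2 2349/2500
3 3 9289/10000
4 4 359/400
5 5 87/100
6 6 8231/10000
f(3y,4y) = ((9289/10000)/(359/400) − 1)/(1) = 314/8975 ≈ 3.4986%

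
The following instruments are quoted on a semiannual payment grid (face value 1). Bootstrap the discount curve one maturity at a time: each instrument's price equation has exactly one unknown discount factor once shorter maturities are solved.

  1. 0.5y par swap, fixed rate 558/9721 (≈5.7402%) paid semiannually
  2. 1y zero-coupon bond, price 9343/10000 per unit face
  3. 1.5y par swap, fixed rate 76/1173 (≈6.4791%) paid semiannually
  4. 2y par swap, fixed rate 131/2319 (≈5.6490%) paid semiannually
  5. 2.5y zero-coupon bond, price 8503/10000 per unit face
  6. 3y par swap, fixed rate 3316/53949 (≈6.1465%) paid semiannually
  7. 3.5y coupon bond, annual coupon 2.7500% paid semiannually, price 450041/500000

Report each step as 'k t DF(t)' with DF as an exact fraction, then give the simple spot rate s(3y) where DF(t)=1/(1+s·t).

step 1 [0.5y] swap r/2=279/9721: DF=(1 − 279/9721·(0))/(1+279/9721) = 9721/10000 ≈ 0.972100
step 2 [1y] zero: DF = P = 9343/10000 ≈ 0.934300
step 3 [1.5y] swap r/2=38/1173: DF=(1 − 38/1173·(0.972100+0.934300))/(1+38/1173) = 568/625 ≈ 0.908800
step 4 [2y] swap r/2=131/4638: DF=(1 − 131/4638·(0.972100+0.934300+0.908800))/(1+131/4638) = 1119/1250 ≈ 0.895200
step 5 [2.5y] zero: DF = P = 8503/10000 ≈ 0.850300
step 6 [3y] swap r/2=1658/53949: DF=(1 − 1658/53949·(0.972100+0.934300+0.908800+0.895200+0.850300))/(1+1658/53949) = 4171/5000 ≈ 0.834200
step 7 [3.5y] bond c/2=11/800: DF=(450041/500000 − 11/800·(0.972100+0.934300+0.908800+0.895200+0.850300+0.834200))/(1+11/800) = 8147/10000 ≈ 0.814700

1 1/2 9721/10000
2 1 9343/10000
3 3/2 568/625
4 2 1119/1250
5 5/2 8503/10000
6 3 4171/5000
7 7/2 8147/10000
s(3y) = (1/(4171/5000) − 1)/(3) = 829/12513 ≈ 6.6251%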